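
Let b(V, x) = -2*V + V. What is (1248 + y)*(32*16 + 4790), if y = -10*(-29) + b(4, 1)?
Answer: 8133268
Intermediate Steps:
b(V, x) = -V
y = 286 (y = -10*(-29) - 1*4 = 290 - 4 = 286)
(1248 + y)*(32*16 + 4790) = (1248 + 286)*(32*16 + 4790) = 1534*(512 + 4790) = 1534*5302 = 8133268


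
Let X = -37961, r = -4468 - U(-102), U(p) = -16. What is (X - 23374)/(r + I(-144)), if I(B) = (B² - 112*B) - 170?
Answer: -1305/686 ≈ -1.9023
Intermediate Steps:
I(B) = -170 + B² - 112*B
r = -4452 (r = -4468 - 1*(-16) = -4468 + 16 = -4452)
(X - 23374)/(r + I(-144)) = (-37961 - 23374)/(-4452 + (-170 + (-144)² - 112*(-144))) = -61335/(-4452 + (-170 + 20736 + 16128)) = -61335/(-4452 + 36694) = -61335/32242 = -61335*1/32242 = -1305/686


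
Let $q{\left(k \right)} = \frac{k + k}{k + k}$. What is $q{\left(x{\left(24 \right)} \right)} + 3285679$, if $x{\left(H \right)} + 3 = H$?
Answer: $3285680$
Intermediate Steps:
$x{\left(H \right)} = -3 + H$
$q{\left(k \right)} = 1$ ($q{\left(k \right)} = \frac{2 k}{2 k} = 2 k \frac{1}{2 k} = 1$)
$q{\left(x{\left(24 \right)} \right)} + 3285679 = 1 + 3285679 = 3285680$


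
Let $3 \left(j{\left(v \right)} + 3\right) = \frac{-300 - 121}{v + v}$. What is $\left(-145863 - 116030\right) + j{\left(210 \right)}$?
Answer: $- \frac{329989381}{1260} \approx -2.619 \cdot 10^{5}$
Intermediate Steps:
$j{\left(v \right)} = -3 - \frac{421}{6 v}$ ($j{\left(v \right)} = -3 + \frac{\left(-300 - 121\right) \frac{1}{v + v}}{3} = -3 + \frac{\left(-421\right) \frac{1}{2 v}}{3} = -3 + \frac{\left(- \frac{421}{2}\right) \frac{1}{v}}{3} = -3 - \frac{421}{6 v}$)
$\left(-145863 - 116030\right) + j{\left(210 \right)} = \left(-145863 - 116030\right) - \left(3 + \frac{421}{6 \cdot 210}\right) = \left(-145863 - 116030\right) - \frac{4201}{1260} = -261893 - \frac{4201}{1260} = - \frac{329989381}{1260}$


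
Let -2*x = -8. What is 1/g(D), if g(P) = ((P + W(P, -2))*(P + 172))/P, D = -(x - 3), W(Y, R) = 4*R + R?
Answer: 1/1881 ≈ 0.00053163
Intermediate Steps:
x = 4 (x = -1/2*(-8) = 4)
W(Y, R) = 5*R
D = -1 (D = -(4 - 3) = -1*1 = -1)
g(P) = (-10 + P)*(172 + P)/P (g(P) = ((P + 5*(-2))*(P + 172))/P = ((P - 10)*(172 + P))/P = ((-10 + P)*(172 + P))/P = (-10 + P)*(172 + P)/P)
1/g(D) = 1/(162 - 1 - 1720/(-1)) = 1/(162 - 1 - 1720*(-1)) = 1/(162 - 1 + 1720) = 1/1881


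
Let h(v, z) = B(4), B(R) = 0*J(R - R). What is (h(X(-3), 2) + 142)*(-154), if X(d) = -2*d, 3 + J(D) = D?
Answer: -21868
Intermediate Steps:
J(D) = -3 + D
B(R) = 0 (B(R) = 0*(-3 + (R - R)) = 0*(-3 + 0) = 0*(-3) = 0)
h(v, z) = 0
(h(X(-3), 2) + 142)*(-154) = (0 + 142)*(-154) = 142*(-154) = -21868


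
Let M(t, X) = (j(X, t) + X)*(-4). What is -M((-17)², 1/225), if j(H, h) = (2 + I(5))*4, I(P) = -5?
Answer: -10796/225 ≈ -47.982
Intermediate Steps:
j(H, h) = -12 (j(H, h) = (2 - 5)*4 = -3*4 = -12)
M(t, X) = 48 - 4*X (M(t, X) = (-12 + X)*(-4) = 48 - 4*X)
-M((-17)², 1/225) = -(48 - 4/225) = -1*10796/225 = -10796/225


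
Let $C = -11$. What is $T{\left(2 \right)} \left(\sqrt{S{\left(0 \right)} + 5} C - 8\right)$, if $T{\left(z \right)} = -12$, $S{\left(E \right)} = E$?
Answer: $96 + 132 \sqrt{5} \approx 391.16$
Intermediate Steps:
$T{\left(2 \right)} \left(\sqrt{S{\left(0 \right)} + 5} C - 8\right) = - 12 \left(\sqrt{0 + 5} \left(-11\right) - 8\right) = - 12 \left(\sqrt{5} \left(-11\right) - 8\right) = - 12 \left(- 11 \sqrt{5} - 8\right) = - 12 \left(-8 - 11 \sqrt{5}\right) = 96 + 132 \sqrt{5}$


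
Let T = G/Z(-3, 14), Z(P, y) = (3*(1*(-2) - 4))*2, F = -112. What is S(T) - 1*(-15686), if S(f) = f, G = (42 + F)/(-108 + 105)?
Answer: 847009/54 ≈ 15685.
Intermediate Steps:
Z(P, y) = -36 (Z(P, y) = (3*(-2 - 4))*2 = (3*(-6))*2 = -18*2 = -36)
G = 70/3 (G = (42 - 112)/(-108 + 105) = -70/(-3) = -70*(-⅓) = 70/3 ≈ 23.333)
T = -35/54 (T = (70/3)/(-36) = (70/3)*(-1/36) = -35/54 ≈ -0.64815)
S(T) - 1*(-15686) = -35/54 - 1*(-15686) = -35/54 + 15686 = 847009/54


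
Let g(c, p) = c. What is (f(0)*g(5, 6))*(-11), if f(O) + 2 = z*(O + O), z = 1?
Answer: 110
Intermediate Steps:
f(O) = -2 + 2*O (f(O) = -2 + 1*(O + O) = -2 + 1*(2*O) = -2 + 2*O)
(f(0)*g(5, 6))*(-11) = ((-2 + 2*0)*5)*(-11) = ((-2 + 0)*5)*(-11) = -2*5*(-11) = -10*(-11) = 110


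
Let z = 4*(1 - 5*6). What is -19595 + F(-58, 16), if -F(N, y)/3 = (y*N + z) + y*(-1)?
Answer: -16415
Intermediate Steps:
z = -116 (z = 4*(1 - 30) = 4*(-29) = -116)
F(N, y) = 348 + 3*y - 3*N*y (F(N, y) = -3*((y*N - 116) + y*(-1)) = -3*((N*y - 116) - y) = -3*((-116 + N*y) - y) = -3*(-116 - y + N*y) = 348 + 3*y - 3*N*y)
-19595 + F(-58, 16) = -19595 + (348 + 3*16 - 3*(-58)*16) = -19595 + (348 + 48 + 2784) = -19595 + 3180 = -16415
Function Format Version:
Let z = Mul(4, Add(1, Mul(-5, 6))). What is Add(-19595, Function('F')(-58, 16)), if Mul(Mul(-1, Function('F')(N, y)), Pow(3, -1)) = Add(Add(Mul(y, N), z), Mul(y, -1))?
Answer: -16415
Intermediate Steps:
z = -116 (z = Mul(4, Add(1, -30)) = Mul(4, -29) = -116)
Function('F')(N, y) = Add(348, Mul(3, y), Mul(-3, N, y)) (Function('F')(N, y) = Mul(-3, Add(Add(Mul(y, N), -116), Mul(y, -1))) = Mul(-3, Add(Add(Mul(N, y), -116), Mul(-1, y))) = Mul(-3, Add(Add(-116, Mul(N, y)), Mul(-1, y))) = Mul(-3, Add(-116, Mul(-1, y), Mul(N, y))) = Add(348, Mul(3, y), Mul(-3, N, y)))
Add(-19595, Function('F')(-58, 16)) = Add(-19595, Add(348, Mul(3, 16), Mul(-3, -58, 16))) = Add(-19595, Add(348, 48, 2784)) = Add(-19595, 3180) = -16415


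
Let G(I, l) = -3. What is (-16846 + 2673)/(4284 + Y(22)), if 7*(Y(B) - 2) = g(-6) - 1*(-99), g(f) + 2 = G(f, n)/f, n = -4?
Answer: -198422/60199 ≈ -3.2961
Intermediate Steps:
g(f) = -2 - 3/f
Y(B) = 223/14 (Y(B) = 2 + ((-2 - 3/(-6)) - 1*(-99))/7 = 2 + ((-2 - 3*(-1/6)) + 99)/7 = 2 + ((-2 + 1/2) + 99)/7 = 2 + (-3/2 + 99)/7 = 2 + (1/7)*(195/2) = 2 + 195/14 = 223/14)
(-16846 + 2673)/(4284 + Y(22)) = (-16846 + 2673)/(4284 + 223/14) = -14173/60199/14 = -14173*14/60199 = -198422/60199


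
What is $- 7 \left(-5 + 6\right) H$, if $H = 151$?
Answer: $-1057$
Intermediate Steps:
$- 7 \left(-5 + 6\right) H = - 7 \left(-5 + 6\right) 151 = \left(-7\right) 1 \cdot 151 = \left(-7\right) 151 = -1057$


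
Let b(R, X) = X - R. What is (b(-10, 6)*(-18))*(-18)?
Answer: 5184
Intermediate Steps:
(b(-10, 6)*(-18))*(-18) = ((6 - 1*(-10))*(-18))*(-18) = ((6 + 10)*(-18))*(-18) = (16*(-18))*(-18) = -288*(-18) = 5184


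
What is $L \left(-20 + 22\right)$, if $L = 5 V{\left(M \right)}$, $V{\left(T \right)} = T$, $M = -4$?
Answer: $-40$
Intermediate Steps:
$L = -20$ ($L = 5 \left(-4\right) = -20$)
$L \left(-20 + 22\right) = - 20 \left(-20 + 22\right) = \left(-20\right) 2 = -40$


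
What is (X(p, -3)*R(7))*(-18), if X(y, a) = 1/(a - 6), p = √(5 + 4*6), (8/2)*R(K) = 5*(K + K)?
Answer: 35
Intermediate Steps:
R(K) = 5*K/2 (R(K) = (5*(K + K))/4 = (5*(2*K))/4 = (10*K)/4 = 5*K/2)
p = √29 (p = √(5 + 24) = √29 ≈ 5.3852)
X(y, a) = 1/(-6 + a)
(X(p, -3)*R(7))*(-18) = (((5/2)*7)/(-6 - 3))*(-18) = ((35/2)/(-9))*(-18) = -⅑*35/2*(-18) = -35/18*(-18) = 35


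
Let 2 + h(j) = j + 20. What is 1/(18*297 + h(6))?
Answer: 1/5370 ≈ 0.00018622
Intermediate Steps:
h(j) = 18 + j (h(j) = -2 + (j + 20) = -2 + (20 + j) = 18 + j)
1/(18*297 + h(6)) = 1/(18*297 + (18 + 6)) = 1/(5346 + 24) = 1/5370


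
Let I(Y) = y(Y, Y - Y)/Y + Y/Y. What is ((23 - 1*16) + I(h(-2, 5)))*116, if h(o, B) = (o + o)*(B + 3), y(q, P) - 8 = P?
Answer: 899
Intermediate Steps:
y(q, P) = 8 + P
h(o, B) = 2*o*(3 + B) (h(o, B) = (2*o)*(3 + B) = 2*o*(3 + B))
I(Y) = 1 + 8/Y (I(Y) = (8 + (Y - Y))/Y + Y/Y = (8 + 0)/Y + 1 = 8/Y + 1 = 1 + 8/Y)
((23 - 1*16) + I(h(-2, 5)))*116 = ((23 - 1*16) + (8 + 2*(-2)*(3 + 5))/((2*(-2)*(3 + 5))))*116 = ((23 - 16) + (8 + 2*(-2)*8)/((2*(-2)*8)))*116 = (7 + (8 - 32)/(-32))*116 = (7 - 1/32*(-24))*116 = (7 + 3/4)*116 = (31/4)*116 = 899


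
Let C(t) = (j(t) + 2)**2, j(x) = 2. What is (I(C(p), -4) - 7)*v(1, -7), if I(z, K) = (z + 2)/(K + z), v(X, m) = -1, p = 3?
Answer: 11/2 ≈ 5.5000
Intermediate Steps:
C(t) = 16 (C(t) = (2 + 2)**2 = 4**2 = 16)
I(z, K) = (2 + z)/(K + z)
(I(C(p), -4) - 7)*v(1, -7) = ((2 + 16)/(-4 + 16) - 7)*(-1) = (18/12 - 7)*(-1) = ((1/12)*18 - 7)*(-1) = (3/2 - 7)*(-1) = -11/2*(-1) = 11/2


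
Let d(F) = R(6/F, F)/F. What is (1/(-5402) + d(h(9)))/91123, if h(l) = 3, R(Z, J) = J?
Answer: 5401/492246446 ≈ 1.0972e-5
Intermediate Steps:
d(F) = 1 (d(F) = F/F = 1)
(1/(-5402) + d(h(9)))/91123 = (1/(-5402) + 1)/91123 = (-1/5402 + 1)*(1/91123) = (5401/5402)*(1/91123) = 5401/492246446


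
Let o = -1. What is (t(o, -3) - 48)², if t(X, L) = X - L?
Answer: 2116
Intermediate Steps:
(t(o, -3) - 48)² = ((-1 - 1*(-3)) - 48)² = ((-1 + 3) - 48)² = (2 - 48)² = (-46)² = 2116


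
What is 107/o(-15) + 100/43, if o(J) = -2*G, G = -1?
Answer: 4801/86 ≈ 55.826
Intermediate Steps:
o(J) = 2 (o(J) = -2*(-1) = 2)
107/o(-15) + 100/43 = 107/2 + 100/43 = 4801/86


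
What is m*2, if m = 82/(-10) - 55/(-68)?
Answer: -2513/170 ≈ -14.782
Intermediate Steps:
m = -2513/340 (m = 82*(-⅒) - 55*(-1/68) = -41/5 + 55/68 = -2513/340 ≈ -7.3912)
m*2 = -2513/340*2 = -2513/170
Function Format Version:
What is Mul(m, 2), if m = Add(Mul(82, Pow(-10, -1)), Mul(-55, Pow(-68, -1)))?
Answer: Rational(-2513, 170) ≈ -14.782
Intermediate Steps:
m = Rational(-2513, 340) (m = Add(Mul(82, Rational(-1, 10)), Mul(-55, Rational(-1, 68))) = Add(Rational(-41, 5), Rational(55, 68)) = Rational(-2513, 340) ≈ -7.3912)
Mul(m, 2) = Mul(Rational(-2513, 340), 2) = Rational(-2513, 170)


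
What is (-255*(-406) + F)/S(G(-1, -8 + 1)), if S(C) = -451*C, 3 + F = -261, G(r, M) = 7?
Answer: -103266/3157 ≈ -32.710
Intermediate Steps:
F = -264 (F = -3 - 261 = -264)
(-255*(-406) + F)/S(G(-1, -8 + 1)) = (-255*(-406) - 264)/((-451*7)) = (103530 - 264)/(-3157) = 103266*(-1/3157) = -103266/3157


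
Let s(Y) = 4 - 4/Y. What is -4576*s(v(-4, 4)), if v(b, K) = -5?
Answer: -109824/5 ≈ -21965.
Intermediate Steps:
-4576*s(v(-4, 4)) = -4576*(4 - 4/(-5)) = -4576*(4 - 4*(-⅕)) = -4576*(4 + ⅘) = -4576*24/5 = -109824/5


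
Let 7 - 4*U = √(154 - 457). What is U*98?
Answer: 343/2 - 49*I*√303/2 ≈ 171.5 - 426.47*I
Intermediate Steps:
U = 7/4 - I*√303/4 (U = 7/4 - √(154 - 457)/4 = 7/4 - I*√303/4 ≈ 1.75 - 4.3517*I)
U*98 = (7/4 - I*√303/4)*98 = 343/2 - 49*I*√303/2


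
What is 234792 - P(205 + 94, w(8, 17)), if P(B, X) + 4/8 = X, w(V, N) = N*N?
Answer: 469007/2 ≈ 2.3450e+5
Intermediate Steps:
w(V, N) = N²
P(B, X) = -½ + X
234792 - P(205 + 94, w(8, 17)) = 234792 - (-½ + 17²) = 234792 - (-½ + 289) = 234792 - 1*577/2 = 234792 - 577/2 = 469007/2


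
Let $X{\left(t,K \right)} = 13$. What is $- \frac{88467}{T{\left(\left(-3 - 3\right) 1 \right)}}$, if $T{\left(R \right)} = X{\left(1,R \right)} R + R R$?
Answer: $\frac{29489}{14} \approx 2106.4$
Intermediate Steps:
$T{\left(R \right)} = R^{2} + 13 R$ ($T{\left(R \right)} = 13 R + R R = 13 R + R^{2} = R^{2} + 13 R$)
$- \frac{88467}{T{\left(\left(-3 - 3\right) 1 \right)}} = - \frac{88467}{\left(-3 - 3\right) 1 \left(13 + \left(-3 - 3\right) 1\right)} = - \frac{88467}{\left(-6\right) 1 \left(13 - 6\right)} = - \frac{88467}{\left(-6\right) \left(13 - 6\right)} = - \frac{88467}{\left(-6\right) 7} = - \frac{88467}{-42} = \left(-88467\right) \left(- \frac{1}{42}\right) = \frac{29489}{14}$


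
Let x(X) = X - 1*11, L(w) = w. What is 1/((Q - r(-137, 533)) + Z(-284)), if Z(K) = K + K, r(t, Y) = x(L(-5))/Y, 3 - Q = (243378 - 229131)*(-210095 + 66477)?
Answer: 533/1090584668189 ≈ 4.8873e-10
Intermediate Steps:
x(X) = -11 + X (x(X) = X - 11 = -11 + X)
Q = 2046125649 (Q = 3 - (243378 - 229131)*(-210095 + 66477) = 3 - 14247*(-143618) = 3 - 1*(-2046125646) = 3 + 2046125646 = 2046125649)
r(t, Y) = -16/Y (r(t, Y) = (-11 - 5)/Y = -16/Y)
Z(K) = 2*K
1/((Q - r(-137, 533)) + Z(-284)) = 1/((2046125649 - (-16)/533) + 2*(-284)) = 1/((2046125649 - (-16)/533) - 568) = 1/((2046125649 - 1*(-16/533)) - 568) = 1/((2046125649 + 16/533) - 568) = 1/(1090584970933/533 - 568) = 1/(1090584668189/533) = 533/1090584668189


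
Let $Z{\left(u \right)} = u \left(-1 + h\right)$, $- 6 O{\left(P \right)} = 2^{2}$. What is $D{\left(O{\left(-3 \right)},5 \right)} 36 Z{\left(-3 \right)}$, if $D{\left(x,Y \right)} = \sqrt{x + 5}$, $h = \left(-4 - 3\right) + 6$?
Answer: $72 \sqrt{39} \approx 449.64$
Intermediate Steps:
$O{\left(P \right)} = - \frac{2}{3}$ ($O{\left(P \right)} = - \frac{2^{2}}{6} = \left(- \frac{1}{6}\right) 4 = - \frac{2}{3}$)
$h = -1$ ($h = -7 + 6 = -1$)
$D{\left(x,Y \right)} = \sqrt{5 + x}$
$Z{\left(u \right)} = - 2 u$ ($Z{\left(u \right)} = u \left(-1 - 1\right) = u \left(-2\right) = - 2 u$)
$D{\left(O{\left(-3 \right)},5 \right)} 36 Z{\left(-3 \right)} = \sqrt{5 - \frac{2}{3}} \cdot 36 \left(\left(-2\right) \left(-3\right)\right) = \sqrt{\frac{13}{3}} \cdot 36 \cdot 6 = \frac{\sqrt{39}}{3} \cdot 36 \cdot 6 = 12 \sqrt{39} \cdot 6 = 72 \sqrt{39}$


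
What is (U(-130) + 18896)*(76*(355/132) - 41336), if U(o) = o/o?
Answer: -8549903557/11 ≈ -7.7726e+8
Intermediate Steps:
U(o) = 1
(U(-130) + 18896)*(76*(355/132) - 41336) = (1 + 18896)*(76*(355/132) - 41336) = 18897*(76*(355*(1/132)) - 41336) = 18897*(76*(355/132) - 41336) = 18897*(6745/33 - 41336) = 18897*(-1357343/33) = -8549903557/11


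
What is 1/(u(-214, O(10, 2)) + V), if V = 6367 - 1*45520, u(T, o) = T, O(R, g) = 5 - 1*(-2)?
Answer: -1/39367 ≈ -2.5402e-5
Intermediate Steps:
O(R, g) = 7 (O(R, g) = 5 + 2 = 7)
V = -39153 (V = 6367 - 45520 = -39153)
1/(u(-214, O(10, 2)) + V) = 1/(-214 - 39153) = 1/(-39367) = -1/39367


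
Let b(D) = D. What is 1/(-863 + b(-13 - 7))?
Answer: -1/883 ≈ -0.0011325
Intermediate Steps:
1/(-863 + b(-13 - 7)) = 1/(-863 + (-13 - 7)) = 1/(-863 - 20) = 1/(-883) = -1/883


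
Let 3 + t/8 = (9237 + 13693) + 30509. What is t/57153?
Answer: 142496/19051 ≈ 7.4797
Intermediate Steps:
t = 427488 (t = -24 + 8*((9237 + 13693) + 30509) = -24 + 8*(22930 + 30509) = -24 + 8*53439 = -24 + 427512 = 427488)
t/57153 = 427488/57153 = 427488*(1/57153) = 142496/19051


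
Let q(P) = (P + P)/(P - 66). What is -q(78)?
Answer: -13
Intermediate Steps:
q(P) = 2*P/(-66 + P) (q(P) = (2*P)/(-66 + P) = 2*P/(-66 + P))
-q(78) = -2*78/(-66 + 78) = -2*78/12 = -1*13 = -13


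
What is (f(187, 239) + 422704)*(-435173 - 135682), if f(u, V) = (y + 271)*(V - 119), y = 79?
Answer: -265278601920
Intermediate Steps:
f(u, V) = -41650 + 350*V (f(u, V) = (79 + 271)*(V - 119) = 350*(-119 + V) = -41650 + 350*V)
(f(187, 239) + 422704)*(-435173 - 135682) = ((-41650 + 350*239) + 422704)*(-435173 - 135682) = ((-41650 + 83650) + 422704)*(-570855) = (42000 + 422704)*(-570855) = 464704*(-570855) = -265278601920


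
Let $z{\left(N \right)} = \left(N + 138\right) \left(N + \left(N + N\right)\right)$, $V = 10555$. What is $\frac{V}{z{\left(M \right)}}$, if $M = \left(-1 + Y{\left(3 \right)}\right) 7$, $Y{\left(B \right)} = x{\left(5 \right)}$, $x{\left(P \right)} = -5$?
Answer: $- \frac{10555}{12096} \approx -0.8726$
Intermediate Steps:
$Y{\left(B \right)} = -5$
$M = -42$ ($M = \left(-1 - 5\right) 7 = \left(-6\right) 7 = -42$)
$z{\left(N \right)} = 3 N \left(138 + N\right)$ ($z{\left(N \right)} = \left(138 + N\right) \left(N + 2 N\right) = \left(138 + N\right) 3 N = 3 N \left(138 + N\right)$)
$\frac{V}{z{\left(M \right)}} = \frac{10555}{3 \left(-42\right) \left(138 - 42\right)} = \frac{10555}{3 \left(-42\right) 96} = \frac{10555}{-12096} = 10555 \left(- \frac{1}{12096}\right) = - \frac{10555}{12096}$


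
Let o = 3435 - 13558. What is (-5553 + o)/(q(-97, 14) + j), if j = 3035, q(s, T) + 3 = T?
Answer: -7838/1523 ≈ -5.1464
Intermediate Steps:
q(s, T) = -3 + T
o = -10123
(-5553 + o)/(q(-97, 14) + j) = (-5553 - 10123)/((-3 + 14) + 3035) = -15676/(11 + 3035) = -15676/3046 = -15676*1/3046 = -7838/1523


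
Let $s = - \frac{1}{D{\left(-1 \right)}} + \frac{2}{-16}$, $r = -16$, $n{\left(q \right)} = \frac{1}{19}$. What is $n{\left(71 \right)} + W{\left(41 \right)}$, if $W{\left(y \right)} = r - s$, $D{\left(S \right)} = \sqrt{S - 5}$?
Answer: $- \frac{2405}{152} - \frac{i \sqrt{6}}{6} \approx -15.822 - 0.40825 i$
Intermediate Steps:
$D{\left(S \right)} = \sqrt{-5 + S}$
$n{\left(q \right)} = \frac{1}{19}$
$s = - \frac{1}{8} + \frac{i \sqrt{6}}{6}$ ($s = - \frac{1}{\sqrt{-5 - 1}} + \frac{2}{-16} = - \frac{1}{\sqrt{-6}} + 2 \left(- \frac{1}{16}\right) = - \frac{1}{i \sqrt{6}} - \frac{1}{8} = - \frac{\left(-1\right) i \sqrt{6}}{6} - \frac{1}{8} = \frac{i \sqrt{6}}{6} - \frac{1}{8} = - \frac{1}{8} + \frac{i \sqrt{6}}{6} \approx -0.125 + 0.40825 i$)
$W{\left(y \right)} = - \frac{127}{8} - \frac{i \sqrt{6}}{6}$ ($W{\left(y \right)} = -16 - \left(- \frac{1}{8} + \frac{i \sqrt{6}}{6}\right) = -16 + \left(\frac{1}{8} - \frac{i \sqrt{6}}{6}\right) = - \frac{127}{8} - \frac{i \sqrt{6}}{6}$)
$n{\left(71 \right)} + W{\left(41 \right)} = \frac{1}{19} - \left(\frac{127}{8} + \frac{i \sqrt{6}}{6}\right) = - \frac{2405}{152} - \frac{i \sqrt{6}}{6}$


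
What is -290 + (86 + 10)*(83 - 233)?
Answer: -14690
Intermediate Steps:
-290 + (86 + 10)*(83 - 233) = -290 + 96*(-150) = -290 - 14400 = -14690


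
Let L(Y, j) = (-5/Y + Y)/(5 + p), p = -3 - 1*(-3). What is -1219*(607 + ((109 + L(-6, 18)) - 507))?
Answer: -7605341/30 ≈ -2.5351e+5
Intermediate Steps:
p = 0 (p = -3 + 3 = 0)
L(Y, j) = -1/Y + Y/5 (L(Y, j) = (-5/Y + Y)/(5 + 0) = (Y - 5/Y)/5 = (Y - 5/Y)*(1/5) = -1/Y + Y/5)
-1219*(607 + ((109 + L(-6, 18)) - 507)) = -1219*(607 + ((109 + (-1/(-6) + (1/5)*(-6))) - 507)) = -1219*(607 + ((109 + (-1*(-1/6) - 6/5)) - 507)) = -1219*(607 + ((109 + (1/6 - 6/5)) - 507)) = -1219*(607 + ((109 - 31/30) - 507)) = -1219*(607 + (3239/30 - 507)) = -1219*(607 - 11971/30) = -1219*6239/30 = -7605341/30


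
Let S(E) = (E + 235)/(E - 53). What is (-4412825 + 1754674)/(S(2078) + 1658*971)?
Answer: -598083975/362231807 ≈ -1.6511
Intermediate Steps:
S(E) = (235 + E)/(-53 + E)
(-4412825 + 1754674)/(S(2078) + 1658*971) = (-4412825 + 1754674)/((235 + 2078)/(-53 + 2078) + 1658*971) = -2658151/(2313/2025 + 1609918) = -2658151/((1/2025)*2313 + 1609918) = -2658151/(257/225 + 1609918) = -2658151/362231807/225 = -2658151*225/362231807 = -598083975/362231807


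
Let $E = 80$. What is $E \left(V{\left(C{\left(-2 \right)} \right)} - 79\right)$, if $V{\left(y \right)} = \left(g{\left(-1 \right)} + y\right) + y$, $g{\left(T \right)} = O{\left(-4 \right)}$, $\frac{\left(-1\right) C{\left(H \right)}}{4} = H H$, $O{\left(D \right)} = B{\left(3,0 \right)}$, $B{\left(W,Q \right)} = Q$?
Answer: $-8880$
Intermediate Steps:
$O{\left(D \right)} = 0$
$C{\left(H \right)} = - 4 H^{2}$ ($C{\left(H \right)} = - 4 H H = - 4 H^{2}$)
$g{\left(T \right)} = 0$
$V{\left(y \right)} = 2 y$ ($V{\left(y \right)} = \left(0 + y\right) + y = y + y = 2 y$)
$E \left(V{\left(C{\left(-2 \right)} \right)} - 79\right) = 80 \left(2 \left(- 4 \left(-2\right)^{2}\right) - 79\right) = 80 \left(2 \left(\left(-4\right) 4\right) - 79\right) = 80 \left(2 \left(-16\right) - 79\right) = 80 \left(-32 - 79\right) = 80 \left(-111\right) = -8880$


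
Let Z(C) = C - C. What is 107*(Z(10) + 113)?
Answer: 12091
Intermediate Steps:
Z(C) = 0
107*(Z(10) + 113) = 107*(0 + 113) = 107*113 = 12091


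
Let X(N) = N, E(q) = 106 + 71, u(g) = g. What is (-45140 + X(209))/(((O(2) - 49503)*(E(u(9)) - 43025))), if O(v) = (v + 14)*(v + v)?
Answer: -44931/2118362272 ≈ -2.1210e-5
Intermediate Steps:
O(v) = 2*v*(14 + v) (O(v) = (14 + v)*(2*v) = 2*v*(14 + v))
E(q) = 177
(-45140 + X(209))/(((O(2) - 49503)*(E(u(9)) - 43025))) = (-45140 + 209)/(((2*2*(14 + 2) - 49503)*(177 - 43025))) = -44931*(-1/(42848*(2*2*16 - 49503))) = -44931*(-1/(42848*(64 - 49503))) = -44931/((-49439*(-42848))) = -44931/2118362272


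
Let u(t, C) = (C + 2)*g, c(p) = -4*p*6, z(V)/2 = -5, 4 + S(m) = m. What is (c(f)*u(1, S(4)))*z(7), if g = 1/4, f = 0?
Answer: 0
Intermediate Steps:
S(m) = -4 + m
z(V) = -10 (z(V) = 2*(-5) = -10)
c(p) = -24*p
g = ¼ ≈ 0.25000
u(t, C) = ½ + C/4 (u(t, C) = (C + 2)*(¼) = (2 + C)*(¼) = ½ + C/4)
(c(f)*u(1, S(4)))*z(7) = ((-24*0)*(½ + (-4 + 4)/4))*(-10) = (0*(½ + (¼)*0))*(-10) = (0*(½ + 0))*(-10) = (0*(½))*(-10) = 0*(-10) = 0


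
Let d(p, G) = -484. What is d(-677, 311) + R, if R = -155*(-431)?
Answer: 66321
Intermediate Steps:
R = 66805
d(-677, 311) + R = -484 + 66805 = 66321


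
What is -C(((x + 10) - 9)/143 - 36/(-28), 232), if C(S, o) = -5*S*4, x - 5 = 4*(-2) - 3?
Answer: 25040/1001 ≈ 25.015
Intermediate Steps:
x = -6 (x = 5 + (4*(-2) - 3) = 5 + (-8 - 3) = 5 - 11 = -6)
C(S, o) = -20*S
-C(((x + 10) - 9)/143 - 36/(-28), 232) = -(-20)*(((-6 + 10) - 9)/143 - 36/(-28)) = -(-20)*((4 - 9)*(1/143) - 36*(-1/28)) = -(-20)*(-5*1/143 + 9/7) = -(-20)*(-5/143 + 9/7) = -(-20)*1252/1001 = -1*(-25040/1001) = 25040/1001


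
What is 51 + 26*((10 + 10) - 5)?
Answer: 441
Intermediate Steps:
51 + 26*((10 + 10) - 5) = 51 + 26*(20 - 5) = 51 + 26*15 = 51 + 390 = 441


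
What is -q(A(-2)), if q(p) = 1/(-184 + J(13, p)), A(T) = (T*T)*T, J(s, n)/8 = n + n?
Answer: 1/312 ≈ 0.0032051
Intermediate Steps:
J(s, n) = 16*n (J(s, n) = 8*(n + n) = 8*(2*n) = 16*n)
A(T) = T³ (A(T) = T²*T = T³)
q(p) = 1/(-184 + 16*p)
-q(A(-2)) = -1/(8*(-23 + 2*(-2)³)) = -1/(8*(-23 + 2*(-8))) = -1/(8*(-23 - 16)) = -1/(8*(-39)) = -(-1)/(8*39) = -1*(-1/312) = 1/312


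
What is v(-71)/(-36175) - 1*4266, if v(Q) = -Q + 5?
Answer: -154322626/36175 ≈ -4266.0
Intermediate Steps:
v(Q) = 5 - Q
v(-71)/(-36175) - 1*4266 = (5 - 1*(-71))/(-36175) - 1*4266 = (5 + 71)*(-1/36175) - 4266 = 76*(-1/36175) - 4266 = -76/36175 - 4266 = -154322626/36175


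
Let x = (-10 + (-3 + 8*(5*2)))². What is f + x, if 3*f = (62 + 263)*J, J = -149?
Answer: -34958/3 ≈ -11653.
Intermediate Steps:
f = -48425/3 (f = ((62 + 263)*(-149))/3 = (325*(-149))/3 = (⅓)*(-48425) = -48425/3 ≈ -16142.)
x = 4489 (x = (-10 + (-3 + 8*10))² = (-10 + (-3 + 80))² = (-10 + 77)² = 67² = 4489)
f + x = -48425/3 + 4489 = -34958/3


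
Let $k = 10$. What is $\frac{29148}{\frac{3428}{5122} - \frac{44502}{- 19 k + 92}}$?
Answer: $\frac{3657753372}{57068797} \approx 64.094$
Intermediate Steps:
$\frac{29148}{\frac{3428}{5122} - \frac{44502}{- 19 k + 92}} = \frac{29148}{\frac{3428}{5122} - \frac{44502}{\left(-19\right) 10 + 92}} = \frac{29148}{3428 \cdot \frac{1}{5122} - \frac{44502}{-190 + 92}} = \frac{29148}{\frac{1714}{2561} - \frac{44502}{-98}} = \frac{29148}{\frac{1714}{2561} - - \frac{22251}{49}} = \frac{29148}{\frac{1714}{2561} + \frac{22251}{49}} = \frac{29148}{\frac{57068797}{125489}} = 29148 \cdot \frac{125489}{57068797} = \frac{3657753372}{57068797}$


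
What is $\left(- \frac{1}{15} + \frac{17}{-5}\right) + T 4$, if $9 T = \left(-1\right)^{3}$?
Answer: $- \frac{176}{45} \approx -3.9111$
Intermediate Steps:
$T = - \frac{1}{9}$ ($T = \frac{\left(-1\right)^{3}}{9} = \frac{1}{9} \left(-1\right) = - \frac{1}{9} \approx -0.11111$)
$\left(- \frac{1}{15} + \frac{17}{-5}\right) + T 4 = \left(- \frac{1}{15} + \frac{17}{-5}\right) - \frac{4}{9} = \left(\left(-1\right) \frac{1}{15} + 17 \left(- \frac{1}{5}\right)\right) - \frac{4}{9} = \left(- \frac{1}{15} - \frac{17}{5}\right) - \frac{4}{9} = - \frac{52}{15} - \frac{4}{9} = - \frac{176}{45}$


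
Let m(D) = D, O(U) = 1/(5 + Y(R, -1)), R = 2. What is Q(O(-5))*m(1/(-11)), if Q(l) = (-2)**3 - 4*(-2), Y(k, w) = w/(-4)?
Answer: 0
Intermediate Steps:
Y(k, w) = -w/4 (Y(k, w) = w*(-1/4) = -w/4)
O(U) = 4/21 (O(U) = 1/(5 - 1/4*(-1)) = 1/(5 + 1/4) = 1/(21/4) = 4/21)
Q(l) = 0 (Q(l) = -8 + 8 = 0)
Q(O(-5))*m(1/(-11)) = 0/(-11) = 0*(-1/11) = 0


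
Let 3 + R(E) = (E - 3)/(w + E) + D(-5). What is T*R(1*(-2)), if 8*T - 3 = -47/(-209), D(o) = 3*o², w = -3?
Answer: 24601/836 ≈ 29.427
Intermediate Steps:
R(E) = 73 (R(E) = -3 + ((E - 3)/(-3 + E) + 3*(-5)²) = -3 + ((-3 + E)/(-3 + E) + 3*25) = -3 + (1 + 75) = -3 + 76 = 73)
T = 337/836 (T = 3/8 + (-47/(-209))/8 = 3/8 + (-47*(-1/209))/8 = 3/8 + (⅛)*(47/209) = 3/8 + 47/1672 = 337/836 ≈ 0.40311)
T*R(1*(-2)) = (337/836)*73 = 24601/836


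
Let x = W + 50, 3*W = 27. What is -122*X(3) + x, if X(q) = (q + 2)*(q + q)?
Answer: -3601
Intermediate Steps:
W = 9 (W = (⅓)*27 = 9)
x = 59 (x = 9 + 50 = 59)
X(q) = 2*q*(2 + q) (X(q) = (2 + q)*(2*q) = 2*q*(2 + q))
-122*X(3) + x = -244*3*(2 + 3) + 59 = -244*3*5 + 59 = -122*30 + 59 = -3660 + 59 = -3601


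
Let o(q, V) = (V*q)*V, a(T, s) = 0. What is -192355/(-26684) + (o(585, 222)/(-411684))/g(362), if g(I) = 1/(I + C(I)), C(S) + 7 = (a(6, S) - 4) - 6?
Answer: -242985081265/10059868 ≈ -24154.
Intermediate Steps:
o(q, V) = q*V²
C(S) = -17 (C(S) = -7 + ((0 - 4) - 6) = -7 + (-4 - 6) = -7 - 10 = -17)
g(I) = 1/(-17 + I) (g(I) = 1/(I - 17) = 1/(-17 + I))
-192355/(-26684) + (o(585, 222)/(-411684))/g(362) = -192355/(-26684) + ((585*222²)/(-411684))/(1/(-17 + 362)) = -192355*(-1/26684) + ((585*49284)*(-1/411684))/(1/345) = 192355/26684 + (28831140*(-1/411684))/(1/345) = 192355/26684 - 184815/2639*345 = 192355/26684 - 63761175/2639 = -242985081265/10059868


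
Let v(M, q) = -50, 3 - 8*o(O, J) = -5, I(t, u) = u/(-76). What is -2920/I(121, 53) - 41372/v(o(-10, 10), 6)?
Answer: 6644358/1325 ≈ 5014.6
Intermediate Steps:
I(t, u) = -u/76 (I(t, u) = u*(-1/76) = -u/76)
o(O, J) = 1 (o(O, J) = 3/8 - ⅛*(-5) = 3/8 + 5/8 = 1)
-2920/I(121, 53) - 41372/v(o(-10, 10), 6) = -2920/((-1/76*53)) - 41372/(-50) = -2920/(-53/76) - 41372*(-1/50) = -2920*(-76/53) + 20686/25 = 221920/53 + 20686/25 = 6644358/1325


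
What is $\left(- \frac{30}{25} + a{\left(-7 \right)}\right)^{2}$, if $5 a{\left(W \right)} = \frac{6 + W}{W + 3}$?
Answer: $\frac{529}{400} \approx 1.3225$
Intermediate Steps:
$a{\left(W \right)} = \frac{6 + W}{5 \left(3 + W\right)}$ ($a{\left(W \right)} = \frac{\left(6 + W\right) \frac{1}{W + 3}}{5} = \frac{\left(6 + W\right) \frac{1}{3 + W}}{5} = \frac{\frac{1}{3 + W} \left(6 + W\right)}{5} = \frac{6 + W}{5 \left(3 + W\right)}$)
$\left(- \frac{30}{25} + a{\left(-7 \right)}\right)^{2} = \left(- \frac{30}{25} + \frac{6 - 7}{5 \left(3 - 7\right)}\right)^{2} = \left(\left(-30\right) \frac{1}{25} + \frac{1}{5} \frac{1}{-4} \left(-1\right)\right)^{2} = \left(- \frac{6}{5} + \frac{1}{5} \left(- \frac{1}{4}\right) \left(-1\right)\right)^{2} = \left(- \frac{6}{5} + \frac{1}{20}\right)^{2} = \left(- \frac{23}{20}\right)^{2} = \frac{529}{400}$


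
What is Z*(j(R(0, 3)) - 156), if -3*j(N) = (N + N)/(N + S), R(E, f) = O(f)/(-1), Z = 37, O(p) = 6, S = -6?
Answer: -17353/3 ≈ -5784.3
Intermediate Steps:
R(E, f) = -6 (R(E, f) = 6/(-1) = 6*(-1) = -6)
j(N) = -2*N/(3*(-6 + N)) (j(N) = -(N + N)/(3*(N - 6)) = -2*N/(3*(-6 + N)))
Z*(j(R(0, 3)) - 156) = 37*(-2*(-6)/(-18 + 3*(-6)) - 156) = 37*(-2*(-6)/(-18 - 18) - 156) = 37*(-2*(-6)/(-36) - 156) = 37*(-2*(-6)*(-1/36) - 156) = 37*(-⅓ - 156) = 37*(-469/3) = -17353/3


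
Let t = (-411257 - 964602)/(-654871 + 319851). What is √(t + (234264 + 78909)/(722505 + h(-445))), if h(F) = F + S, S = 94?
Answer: √1845604489943300128595/20161336090 ≈ 2.1308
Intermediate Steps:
h(F) = 94 + F (h(F) = F + 94 = 94 + F)
t = 1375859/335020 (t = -1375859/(-335020) = -1375859*(-1/335020) = 1375859/335020 ≈ 4.1068)
√(t + (234264 + 78909)/(722505 + h(-445))) = √(1375859/335020 + (234264 + 78909)/(722505 + (94 - 445))) = √(1375859/335020 + 313173/(722505 - 351)) = √(1375859/335020 + 313173/722154) = √(1375859/335020 + 313173*(1/722154)) = √(1375859/335020 + 104391/240718) = √(183083549791/40322672180) = √1845604489943300128595/20161336090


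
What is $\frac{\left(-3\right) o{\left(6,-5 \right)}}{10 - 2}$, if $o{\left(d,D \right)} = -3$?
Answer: $\frac{9}{8} \approx 1.125$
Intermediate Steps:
$\frac{\left(-3\right) o{\left(6,-5 \right)}}{10 - 2} = \frac{\left(-3\right) \left(-3\right)}{10 - 2} = \frac{9}{8}$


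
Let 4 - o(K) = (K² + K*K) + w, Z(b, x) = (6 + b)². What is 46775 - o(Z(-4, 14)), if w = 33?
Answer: 46836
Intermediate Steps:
o(K) = -29 - 2*K² (o(K) = 4 - ((K² + K*K) + 33) = 4 - ((K² + K²) + 33) = 4 - (2*K² + 33) = 4 - (33 + 2*K²) = 4 + (-33 - 2*K²) = -29 - 2*K²)
46775 - o(Z(-4, 14)) = 46775 - (-29 - 2*(6 - 4)⁴) = 46775 - (-29 - 2*(2²)²) = 46775 - (-29 - 2*4²) = 46775 - (-29 - 2*16) = 46775 - (-29 - 32) = 46775 - 1*(-61) = 46775 + 61 = 46836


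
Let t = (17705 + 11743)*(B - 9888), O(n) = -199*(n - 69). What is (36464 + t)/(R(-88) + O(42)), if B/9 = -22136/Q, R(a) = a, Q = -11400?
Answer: -138049598152/2510375 ≈ -54992.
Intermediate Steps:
O(n) = 13731 - 199*n (O(n) = -199*(-69 + n) = 13731 - 199*n)
B = 8301/475 (B = 9*(-22136/(-11400)) = 9*(-22136*(-1/11400)) = 9*(2767/1425) = 8301/475 ≈ 17.476)
t = -138066918552/475 (t = (17705 + 11743)*(8301/475 - 9888) = 29448*(-4688499/475) = -138066918552/475 ≈ -2.9067e+8)
(36464 + t)/(R(-88) + O(42)) = (36464 - 138066918552/475)/(-88 + (13731 - 199*42)) = -138049598152/(475*(-88 + (13731 - 8358))) = -138049598152/(475*(-88 + 5373)) = -138049598152/475/5285 = -138049598152/475*1/5285 = -138049598152/2510375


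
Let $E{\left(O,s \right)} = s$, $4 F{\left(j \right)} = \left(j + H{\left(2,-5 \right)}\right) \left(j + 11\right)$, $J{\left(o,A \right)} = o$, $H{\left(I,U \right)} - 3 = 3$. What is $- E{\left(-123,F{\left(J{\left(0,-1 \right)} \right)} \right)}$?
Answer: $- \frac{33}{2} \approx -16.5$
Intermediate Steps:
$H{\left(I,U \right)} = 6$ ($H{\left(I,U \right)} = 3 + 3 = 6$)
$F{\left(j \right)} = \frac{\left(6 + j\right) \left(11 + j\right)}{4}$ ($F{\left(j \right)} = \frac{\left(j + 6\right) \left(j + 11\right)}{4} = \frac{\left(6 + j\right) \left(11 + j\right)}{4}$)
$- E{\left(-123,F{\left(J{\left(0,-1 \right)} \right)} \right)} = - (\frac{33}{2} + \frac{0^{2}}{4} + \frac{17}{4} \cdot 0) = - (\frac{33}{2} + \frac{1}{4} \cdot 0 + 0) = - (\frac{33}{2} + 0 + 0) = \left(-1\right) \frac{33}{2} = - \frac{33}{2}$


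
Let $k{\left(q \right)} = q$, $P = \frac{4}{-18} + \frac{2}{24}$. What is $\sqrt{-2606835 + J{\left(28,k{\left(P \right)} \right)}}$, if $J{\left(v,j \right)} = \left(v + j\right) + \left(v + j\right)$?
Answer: $\frac{i \sqrt{93844054}}{6} \approx 1614.6 i$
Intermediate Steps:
$P = - \frac{5}{36}$ ($P = 4 \left(- \frac{1}{18}\right) + 2 \cdot \frac{1}{24} = - \frac{2}{9} + \frac{1}{12} = - \frac{5}{36} \approx -0.13889$)
$J{\left(v,j \right)} = 2 j + 2 v$ ($J{\left(v,j \right)} = \left(j + v\right) + \left(j + v\right) = 2 j + 2 v$)
$\sqrt{-2606835 + J{\left(28,k{\left(P \right)} \right)}} = \sqrt{-2606835 + \left(2 \left(- \frac{5}{36}\right) + 2 \cdot 28\right)} = \sqrt{-2606835 + \left(- \frac{5}{18} + 56\right)} = \sqrt{-2606835 + \frac{1003}{18}} = \sqrt{- \frac{46922027}{18}} = \frac{i \sqrt{93844054}}{6}$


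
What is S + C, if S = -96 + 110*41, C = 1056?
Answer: 5470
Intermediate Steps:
S = 4414 (S = -96 + 4510 = 4414)
S + C = 4414 + 1056 = 5470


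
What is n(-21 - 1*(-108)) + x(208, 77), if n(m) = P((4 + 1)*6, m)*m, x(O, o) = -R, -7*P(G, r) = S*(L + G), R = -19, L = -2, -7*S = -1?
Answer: -215/7 ≈ -30.714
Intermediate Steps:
S = ⅐ (S = -⅐*(-1) = ⅐ ≈ 0.14286)
P(G, r) = 2/49 - G/49 (P(G, r) = -(-2 + G)/49 = -(-2/7 + G/7)/7 = 2/49 - G/49)
x(O, o) = 19 (x(O, o) = -1*(-19) = 19)
n(m) = -4*m/7 (n(m) = (2/49 - (4 + 1)*6/49)*m = (2/49 - 5*6/49)*m = (2/49 - 1/49*30)*m = (2/49 - 30/49)*m = -4*m/7)
n(-21 - 1*(-108)) + x(208, 77) = -4*(-21 - 1*(-108))/7 + 19 = -4*(-21 + 108)/7 + 19 = -4/7*87 + 19 = -348/7 + 19 = -215/7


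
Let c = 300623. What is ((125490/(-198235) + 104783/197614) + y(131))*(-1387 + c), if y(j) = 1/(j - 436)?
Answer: -37924736211120234/1194807344345 ≈ -31741.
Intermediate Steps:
y(j) = 1/(-436 + j)
((125490/(-198235) + 104783/197614) + y(131))*(-1387 + c) = ((125490/(-198235) + 104783/197614) + 1/(-436 + 131))*(-1387 + 300623) = ((125490*(-1/198235) + 104783*(1/197614)) + 1/(-305))*299236 = ((-25098/39647 + 104783/197614) - 1/305)*299236 = (-805384571/7834802258 - 1/305)*299236 = -253477096413/2389614688690*299236 = -37924736211120234/1194807344345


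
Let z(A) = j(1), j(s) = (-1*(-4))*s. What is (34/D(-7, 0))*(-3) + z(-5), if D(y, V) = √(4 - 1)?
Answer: 4 - 34*√3 ≈ -54.890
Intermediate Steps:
D(y, V) = √3
j(s) = 4*s
z(A) = 4 (z(A) = 4*1 = 4)
(34/D(-7, 0))*(-3) + z(-5) = (34/(√3))*(-3) + 4 = (34*(√3/3))*(-3) + 4 = (34*√3/3)*(-3) + 4 = -34*√3 + 4 = 4 - 34*√3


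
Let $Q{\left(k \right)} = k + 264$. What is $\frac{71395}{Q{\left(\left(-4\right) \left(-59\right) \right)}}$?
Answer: $\frac{14279}{100} \approx 142.79$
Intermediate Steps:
$Q{\left(k \right)} = 264 + k$
$\frac{71395}{Q{\left(\left(-4\right) \left(-59\right) \right)}} = \frac{71395}{264 - -236} = \frac{71395}{264 + 236} = \frac{71395}{500} = 71395 \cdot \frac{1}{500} = \frac{14279}{100}$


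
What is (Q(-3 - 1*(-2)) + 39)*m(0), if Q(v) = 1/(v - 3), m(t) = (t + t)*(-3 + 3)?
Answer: 0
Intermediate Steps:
m(t) = 0 (m(t) = (2*t)*0 = 0)
Q(v) = 1/(-3 + v)
(Q(-3 - 1*(-2)) + 39)*m(0) = (1/(-3 + (-3 - 1*(-2))) + 39)*0 = (1/(-3 + (-3 + 2)) + 39)*0 = (1/(-3 - 1) + 39)*0 = (1/(-4) + 39)*0 = (-1/4 + 39)*0 = (155/4)*0 = 0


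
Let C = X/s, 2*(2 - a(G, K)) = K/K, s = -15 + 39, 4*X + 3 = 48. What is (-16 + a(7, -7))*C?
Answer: -435/64 ≈ -6.7969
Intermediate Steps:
X = 45/4 (X = -3/4 + (1/4)*48 = -3/4 + 12 = 45/4 ≈ 11.250)
s = 24
a(G, K) = 3/2 (a(G, K) = 2 - K/(2*K) = 2 - 1/2*1 = 2 - 1/2 = 3/2)
C = 15/32 (C = (45/4)/24 = (45/4)*(1/24) = 15/32 ≈ 0.46875)
(-16 + a(7, -7))*C = (-16 + 3/2)*(15/32) = -29/2*15/32 = -435/64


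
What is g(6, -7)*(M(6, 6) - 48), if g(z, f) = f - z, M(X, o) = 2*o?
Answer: 468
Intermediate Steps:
g(6, -7)*(M(6, 6) - 48) = (-7 - 1*6)*(2*6 - 48) = (-7 - 6)*(12 - 48) = -13*(-36) = 468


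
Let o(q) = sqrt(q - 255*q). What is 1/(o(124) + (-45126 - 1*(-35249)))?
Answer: -9877/97586625 - 2*I*sqrt(7874)/97586625 ≈ -0.00010121 - 1.8186e-6*I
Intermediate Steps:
o(q) = sqrt(254)*sqrt(-q) (o(q) = sqrt(-254*q) = sqrt(254)*sqrt(-q))
1/(o(124) + (-45126 - 1*(-35249))) = 1/(sqrt(254)*sqrt(-1*124) + (-45126 - 1*(-35249))) = 1/(sqrt(254)*sqrt(-124) + (-45126 + 35249)) = 1/(sqrt(254)*(2*I*sqrt(31)) - 9877) = 1/(2*I*sqrt(7874) - 9877) = 1/(-9877 + 2*I*sqrt(7874))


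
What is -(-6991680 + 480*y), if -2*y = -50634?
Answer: -5160480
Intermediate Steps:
y = 25317 (y = -½*(-50634) = 25317)
-(-6991680 + 480*y) = -480/(1/(25317 - 14566)) = -480/(1/10751) = -480/1/10751 = -480*10751 = -5160480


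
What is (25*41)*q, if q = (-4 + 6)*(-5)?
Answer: -10250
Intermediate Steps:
q = -10 (q = 2*(-5) = -10)
(25*41)*q = (25*41)*(-10) = 1025*(-10) = -10250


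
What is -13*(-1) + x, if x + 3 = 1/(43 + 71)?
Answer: 1141/114 ≈ 10.009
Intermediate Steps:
x = -341/114 (x = -3 + 1/(43 + 71) = -3 + 1/114 = -341/114 ≈ -2.9912)
-13*(-1) + x = -13*(-1) - 341/114 = 13 - 341/114 = 1141/114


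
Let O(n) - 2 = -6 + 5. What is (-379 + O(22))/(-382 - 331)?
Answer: 378/713 ≈ 0.53015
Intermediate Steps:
O(n) = 1 (O(n) = 2 + (-6 + 5) = 2 - 1 = 1)
(-379 + O(22))/(-382 - 331) = (-379 + 1)/(-382 - 331) = -378/(-713) = -378*(-1/713) = 378/713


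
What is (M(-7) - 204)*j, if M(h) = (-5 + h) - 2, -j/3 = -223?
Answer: -145842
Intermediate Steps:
j = 669 (j = -3*(-223) = 669)
M(h) = -7 + h
(M(-7) - 204)*j = ((-7 - 7) - 204)*669 = (-14 - 204)*669 = -218*669 = -145842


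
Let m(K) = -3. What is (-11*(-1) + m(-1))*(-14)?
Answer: -112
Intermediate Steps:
(-11*(-1) + m(-1))*(-14) = (-11*(-1) - 3)*(-14) = (11 - 3)*(-14) = 8*(-14) = -112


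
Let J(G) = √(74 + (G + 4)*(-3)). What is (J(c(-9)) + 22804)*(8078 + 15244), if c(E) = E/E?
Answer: 531834888 + 23322*√59 ≈ 5.3201e+8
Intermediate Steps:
c(E) = 1
J(G) = √(62 - 3*G) (J(G) = √(74 + (4 + G)*(-3)) = √(74 + (-12 - 3*G)) = √(62 - 3*G))
(J(c(-9)) + 22804)*(8078 + 15244) = (√(62 - 3*1) + 22804)*(8078 + 15244) = (√(62 - 3) + 22804)*23322 = (√59 + 22804)*23322 = (22804 + √59)*23322 = 531834888 + 23322*√59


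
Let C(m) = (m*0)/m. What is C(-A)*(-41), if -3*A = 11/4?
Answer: 0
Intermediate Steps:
A = -11/12 (A = -11/(3*4) = -1/3*11/4 = -11/12 ≈ -0.91667)
C(m) = 0 (C(m) = 0/m = 0)
C(-A)*(-41) = 0*(-41) = 0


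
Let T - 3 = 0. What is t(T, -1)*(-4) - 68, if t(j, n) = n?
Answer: -64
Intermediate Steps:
T = 3 (T = 3 + 0 = 3)
t(T, -1)*(-4) - 68 = -1*(-4) - 68 = 4 - 68 = -64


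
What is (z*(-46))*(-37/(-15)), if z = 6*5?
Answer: -3404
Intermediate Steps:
z = 30
(z*(-46))*(-37/(-15)) = (30*(-46))*(-37/(-15)) = -(-51060)*(-1)/15 = -1380*37/15 = -3404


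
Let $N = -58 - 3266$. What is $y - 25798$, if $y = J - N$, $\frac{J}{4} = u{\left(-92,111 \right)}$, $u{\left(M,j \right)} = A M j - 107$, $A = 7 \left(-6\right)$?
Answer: $1692714$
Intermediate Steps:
$A = -42$
$u{\left(M,j \right)} = -107 - 42 M j$ ($u{\left(M,j \right)} = - 42 M j - 107 = -107 - 42 M j$)
$N = -3324$ ($N = -58 - 3266 = -3324$)
$J = 1715188$ ($J = 4 \left(-107 - \left(-3864\right) 111\right) = 4 \left(-107 + 428904\right) = 4 \cdot 428797 = 1715188$)
$y = 1718512$ ($y = 1715188 - -3324 = 1715188 + 3324 = 1718512$)
$y - 25798 = 1718512 - 25798 = 1692714$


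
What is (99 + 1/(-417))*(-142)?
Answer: -5862044/417 ≈ -14058.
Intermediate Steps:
(99 + 1/(-417))*(-142) = (99 - 1/417)*(-142) = (41282/417)*(-142) = -5862044/417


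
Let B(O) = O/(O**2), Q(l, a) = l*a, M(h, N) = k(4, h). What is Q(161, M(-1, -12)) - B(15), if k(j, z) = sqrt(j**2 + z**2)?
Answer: -1/15 + 161*sqrt(17) ≈ 663.75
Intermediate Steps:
M(h, N) = sqrt(16 + h**2) (M(h, N) = sqrt(4**2 + h**2) = sqrt(16 + h**2))
Q(l, a) = a*l
B(O) = 1/O (B(O) = O/O**2 = 1/O)
Q(161, M(-1, -12)) - B(15) = sqrt(16 + (-1)**2)*161 - 1/15 = sqrt(16 + 1)*161 - 1*1/15 = sqrt(17)*161 - 1/15 = 161*sqrt(17) - 1/15 = -1/15 + 161*sqrt(17)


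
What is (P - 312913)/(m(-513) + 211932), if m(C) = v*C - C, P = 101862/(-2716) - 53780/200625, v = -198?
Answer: -17052609354773/17110816805250 ≈ -0.99660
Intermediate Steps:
P = -2058213023/54489750 (P = 101862*(-1/2716) - 53780*1/200625 = -50931/1358 - 10756/40125 = -2058213023/54489750 ≈ -37.772)
m(C) = -199*C (m(C) = -198*C - C = -199*C)
(P - 312913)/(m(-513) + 211932) = (-2058213023/54489750 - 312913)/(-199*(-513) + 211932) = -17052609354773/(54489750*(102087 + 211932)) = -17052609354773/54489750/314019 = -17052609354773/54489750*1/314019 = -17052609354773/17110816805250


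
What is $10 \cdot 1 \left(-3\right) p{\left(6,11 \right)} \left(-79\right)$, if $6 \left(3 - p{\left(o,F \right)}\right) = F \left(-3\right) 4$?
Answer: $59250$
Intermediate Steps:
$p{\left(o,F \right)} = 3 + 2 F$ ($p{\left(o,F \right)} = 3 - \frac{F \left(-3\right) 4}{6} = 3 - \frac{- 3 F 4}{6} = 3 - \frac{\left(-12\right) F}{6} = 3 + 2 F$)
$10 \cdot 1 \left(-3\right) p{\left(6,11 \right)} \left(-79\right) = 10 \cdot 1 \left(-3\right) \left(3 + 2 \cdot 11\right) \left(-79\right) = 10 \left(-3\right) \left(3 + 22\right) \left(-79\right) = \left(-30\right) 25 \left(-79\right) = \left(-750\right) \left(-79\right) = 59250$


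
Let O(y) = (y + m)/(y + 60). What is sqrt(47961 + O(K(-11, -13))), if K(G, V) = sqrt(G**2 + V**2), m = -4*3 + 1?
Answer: sqrt(2877649 + 47962*sqrt(290))/sqrt(60 + sqrt(290)) ≈ 219.00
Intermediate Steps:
m = -11 (m = -12 + 1 = -11)
O(y) = (-11 + y)/(60 + y) (O(y) = (y - 11)/(y + 60) = (-11 + y)/(60 + y))
sqrt(47961 + O(K(-11, -13))) = sqrt(47961 + (-11 + sqrt((-11)**2 + (-13)**2))/(60 + sqrt((-11)**2 + (-13)**2))) = sqrt(47961 + (-11 + sqrt(121 + 169))/(60 + sqrt(121 + 169))) = sqrt(47961 + (-11 + sqrt(290))/(60 + sqrt(290)))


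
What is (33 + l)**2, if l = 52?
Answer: 7225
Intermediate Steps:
(33 + l)**2 = (33 + 52)**2 = 85**2 = 7225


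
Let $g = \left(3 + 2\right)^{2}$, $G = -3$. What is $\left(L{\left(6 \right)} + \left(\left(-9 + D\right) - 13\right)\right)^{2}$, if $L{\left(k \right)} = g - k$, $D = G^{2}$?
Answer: $36$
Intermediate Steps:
$D = 9$ ($D = \left(-3\right)^{2} = 9$)
$g = 25$ ($g = 5^{2} = 25$)
$L{\left(k \right)} = 25 - k$
$\left(L{\left(6 \right)} + \left(\left(-9 + D\right) - 13\right)\right)^{2} = \left(\left(25 - 6\right) + \left(\left(-9 + 9\right) - 13\right)\right)^{2} = \left(\left(25 - 6\right) + \left(0 - 13\right)\right)^{2} = \left(19 - 13\right)^{2} = 6^{2} = 36$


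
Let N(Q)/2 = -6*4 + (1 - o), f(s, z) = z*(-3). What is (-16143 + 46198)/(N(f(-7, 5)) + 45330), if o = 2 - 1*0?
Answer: 6011/9056 ≈ 0.66376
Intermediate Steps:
o = 2 (o = 2 + 0 = 2)
f(s, z) = -3*z
N(Q) = -50 (N(Q) = 2*(-6*4 + (1 - 1*2)) = 2*(-24 + (1 - 2)) = 2*(-24 - 1) = 2*(-25) = -50)
(-16143 + 46198)/(N(f(-7, 5)) + 45330) = (-16143 + 46198)/(-50 + 45330) = 30055/45280 = 30055*(1/45280) = 6011/9056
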